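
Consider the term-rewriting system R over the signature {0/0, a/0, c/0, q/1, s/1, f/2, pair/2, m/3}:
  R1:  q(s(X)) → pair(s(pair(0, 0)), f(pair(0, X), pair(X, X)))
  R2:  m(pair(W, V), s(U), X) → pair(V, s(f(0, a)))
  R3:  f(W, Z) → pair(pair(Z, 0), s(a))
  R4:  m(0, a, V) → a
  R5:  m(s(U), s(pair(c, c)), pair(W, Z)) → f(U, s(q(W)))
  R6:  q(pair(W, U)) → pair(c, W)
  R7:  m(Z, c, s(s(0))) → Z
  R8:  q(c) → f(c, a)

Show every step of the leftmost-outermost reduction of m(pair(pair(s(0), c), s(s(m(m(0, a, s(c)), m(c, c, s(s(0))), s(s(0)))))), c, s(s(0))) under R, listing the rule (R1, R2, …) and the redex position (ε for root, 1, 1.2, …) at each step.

1. m(pair(pair(s(0), c), s(s(m(m(0, a, s(c)), m(c, c, s(s(0))), s(s(0)))))), c, s(s(0)))  →  pair(pair(s(0), c), s(s(m(m(0, a, s(c)), m(c, c, s(s(0))), s(s(0))))))   [R7 at ε]
2. pair(pair(s(0), c), s(s(m(m(0, a, s(c)), m(c, c, s(s(0))), s(s(0))))))  →  pair(pair(s(0), c), s(s(m(a, m(c, c, s(s(0))), s(s(0))))))   [R4 at 2.1.1.1]
3. pair(pair(s(0), c), s(s(m(a, m(c, c, s(s(0))), s(s(0))))))  →  pair(pair(s(0), c), s(s(m(a, c, s(s(0))))))   [R7 at 2.1.1.2]
4. pair(pair(s(0), c), s(s(m(a, c, s(s(0))))))  →  pair(pair(s(0), c), s(s(a)))   [R7 at 2.1.1]

pair(pair(s(0), c), s(s(a)))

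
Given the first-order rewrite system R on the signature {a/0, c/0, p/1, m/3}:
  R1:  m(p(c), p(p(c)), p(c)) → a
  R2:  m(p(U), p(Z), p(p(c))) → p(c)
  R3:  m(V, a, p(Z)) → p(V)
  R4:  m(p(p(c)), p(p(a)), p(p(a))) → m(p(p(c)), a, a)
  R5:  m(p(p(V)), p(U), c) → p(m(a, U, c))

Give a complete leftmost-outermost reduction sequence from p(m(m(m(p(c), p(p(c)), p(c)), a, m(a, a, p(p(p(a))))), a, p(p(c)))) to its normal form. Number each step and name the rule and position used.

1. p(m(m(m(p(c), p(p(c)), p(c)), a, m(a, a, p(p(p(a))))), a, p(p(c))))  →  p(p(m(m(p(c), p(p(c)), p(c)), a, m(a, a, p(p(p(a)))))))   [R3 at 1]
2. p(p(m(m(p(c), p(p(c)), p(c)), a, m(a, a, p(p(p(a)))))))  →  p(p(m(a, a, m(a, a, p(p(p(a)))))))   [R1 at 1.1.1]
3. p(p(m(a, a, m(a, a, p(p(p(a)))))))  →  p(p(m(a, a, p(a))))   [R3 at 1.1.3]
4. p(p(m(a, a, p(a))))  →  p(p(p(a)))   [R3 at 1.1]

p(p(p(a)))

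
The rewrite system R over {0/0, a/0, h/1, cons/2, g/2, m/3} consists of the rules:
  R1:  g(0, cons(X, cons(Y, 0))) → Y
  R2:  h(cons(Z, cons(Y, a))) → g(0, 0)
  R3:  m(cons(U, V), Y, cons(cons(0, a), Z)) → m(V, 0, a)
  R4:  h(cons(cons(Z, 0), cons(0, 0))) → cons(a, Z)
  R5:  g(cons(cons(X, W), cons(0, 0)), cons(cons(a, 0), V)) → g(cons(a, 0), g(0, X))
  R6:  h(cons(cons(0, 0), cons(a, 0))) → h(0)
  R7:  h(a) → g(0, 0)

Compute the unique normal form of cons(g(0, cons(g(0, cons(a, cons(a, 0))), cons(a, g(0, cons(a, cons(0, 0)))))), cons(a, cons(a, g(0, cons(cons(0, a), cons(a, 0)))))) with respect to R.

cons(a, cons(a, cons(a, a)))

1. cons(g(0, cons(g(0, cons(a, cons(a, 0))), cons(a, g(0, cons(a, cons(0, 0)))))), cons(a, cons(a, g(0, cons(cons(0, a), cons(a, 0))))))  →  cons(g(0, cons(a, cons(a, g(0, cons(a, cons(0, 0)))))), cons(a, cons(a, g(0, cons(cons(0, a), cons(a, 0))))))   [R1 at 1.2.1]
2. cons(g(0, cons(a, cons(a, g(0, cons(a, cons(0, 0)))))), cons(a, cons(a, g(0, cons(cons(0, a), cons(a, 0))))))  →  cons(g(0, cons(a, cons(a, 0))), cons(a, cons(a, g(0, cons(cons(0, a), cons(a, 0))))))   [R1 at 1.2.2.2]
3. cons(g(0, cons(a, cons(a, 0))), cons(a, cons(a, g(0, cons(cons(0, a), cons(a, 0))))))  →  cons(a, cons(a, cons(a, g(0, cons(cons(0, a), cons(a, 0))))))   [R1 at 1]
4. cons(a, cons(a, cons(a, g(0, cons(cons(0, a), cons(a, 0))))))  →  cons(a, cons(a, cons(a, a)))   [R1 at 2.2.2]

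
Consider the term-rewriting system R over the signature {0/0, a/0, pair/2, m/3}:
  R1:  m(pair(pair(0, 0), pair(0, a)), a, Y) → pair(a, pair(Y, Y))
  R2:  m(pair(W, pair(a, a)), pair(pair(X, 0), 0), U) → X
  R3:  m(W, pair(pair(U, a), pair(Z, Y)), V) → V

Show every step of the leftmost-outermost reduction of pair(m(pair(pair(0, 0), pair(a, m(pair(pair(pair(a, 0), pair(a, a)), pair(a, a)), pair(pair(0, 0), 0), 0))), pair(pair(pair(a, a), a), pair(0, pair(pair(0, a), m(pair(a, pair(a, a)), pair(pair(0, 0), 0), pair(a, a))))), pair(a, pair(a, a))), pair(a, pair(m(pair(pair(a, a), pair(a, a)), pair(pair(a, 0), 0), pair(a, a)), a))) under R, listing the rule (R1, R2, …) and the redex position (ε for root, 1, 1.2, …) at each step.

pair(pair(a, pair(a, a)), pair(a, pair(a, a)))

1. pair(m(pair(pair(0, 0), pair(a, m(pair(pair(pair(a, 0), pair(a, a)), pair(a, a)), pair(pair(0, 0), 0), 0))), pair(pair(pair(a, a), a), pair(0, pair(pair(0, a), m(pair(a, pair(a, a)), pair(pair(0, 0), 0), pair(a, a))))), pair(a, pair(a, a))), pair(a, pair(m(pair(pair(a, a), pair(a, a)), pair(pair(a, 0), 0), pair(a, a)), a)))  →  pair(pair(a, pair(a, a)), pair(a, pair(m(pair(pair(a, a), pair(a, a)), pair(pair(a, 0), 0), pair(a, a)), a)))   [R3 at 1]
2. pair(pair(a, pair(a, a)), pair(a, pair(m(pair(pair(a, a), pair(a, a)), pair(pair(a, 0), 0), pair(a, a)), a)))  →  pair(pair(a, pair(a, a)), pair(a, pair(a, a)))   [R2 at 2.2.1]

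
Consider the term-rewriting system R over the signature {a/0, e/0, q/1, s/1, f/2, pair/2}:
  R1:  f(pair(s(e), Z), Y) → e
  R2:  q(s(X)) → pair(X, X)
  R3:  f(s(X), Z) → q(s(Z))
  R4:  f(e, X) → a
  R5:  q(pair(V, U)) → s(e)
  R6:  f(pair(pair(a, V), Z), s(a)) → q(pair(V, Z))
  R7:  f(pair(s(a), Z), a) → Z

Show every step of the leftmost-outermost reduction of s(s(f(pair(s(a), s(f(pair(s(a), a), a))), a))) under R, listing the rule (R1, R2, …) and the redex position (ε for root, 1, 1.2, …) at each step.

s(s(s(a)))

1. s(s(f(pair(s(a), s(f(pair(s(a), a), a))), a)))  →  s(s(s(f(pair(s(a), a), a))))   [R7 at 1.1]
2. s(s(s(f(pair(s(a), a), a))))  →  s(s(s(a)))   [R7 at 1.1.1]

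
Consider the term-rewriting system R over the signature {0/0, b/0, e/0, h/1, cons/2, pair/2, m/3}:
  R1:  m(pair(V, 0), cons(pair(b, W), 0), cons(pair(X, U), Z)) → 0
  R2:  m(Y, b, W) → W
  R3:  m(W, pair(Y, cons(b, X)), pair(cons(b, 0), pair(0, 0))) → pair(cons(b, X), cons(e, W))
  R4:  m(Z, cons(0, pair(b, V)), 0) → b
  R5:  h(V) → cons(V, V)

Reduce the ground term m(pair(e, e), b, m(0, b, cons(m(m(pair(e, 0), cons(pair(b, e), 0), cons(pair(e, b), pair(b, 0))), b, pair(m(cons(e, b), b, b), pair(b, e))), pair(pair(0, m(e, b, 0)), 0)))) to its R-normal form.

cons(pair(b, pair(b, e)), pair(pair(0, 0), 0))

1. m(pair(e, e), b, m(0, b, cons(m(m(pair(e, 0), cons(pair(b, e), 0), cons(pair(e, b), pair(b, 0))), b, pair(m(cons(e, b), b, b), pair(b, e))), pair(pair(0, m(e, b, 0)), 0))))  →  m(0, b, cons(m(m(pair(e, 0), cons(pair(b, e), 0), cons(pair(e, b), pair(b, 0))), b, pair(m(cons(e, b), b, b), pair(b, e))), pair(pair(0, m(e, b, 0)), 0)))   [R2 at ε]
2. m(0, b, cons(m(m(pair(e, 0), cons(pair(b, e), 0), cons(pair(e, b), pair(b, 0))), b, pair(m(cons(e, b), b, b), pair(b, e))), pair(pair(0, m(e, b, 0)), 0)))  →  cons(m(m(pair(e, 0), cons(pair(b, e), 0), cons(pair(e, b), pair(b, 0))), b, pair(m(cons(e, b), b, b), pair(b, e))), pair(pair(0, m(e, b, 0)), 0))   [R2 at ε]
3. cons(m(m(pair(e, 0), cons(pair(b, e), 0), cons(pair(e, b), pair(b, 0))), b, pair(m(cons(e, b), b, b), pair(b, e))), pair(pair(0, m(e, b, 0)), 0))  →  cons(pair(m(cons(e, b), b, b), pair(b, e)), pair(pair(0, m(e, b, 0)), 0))   [R2 at 1]
4. cons(pair(m(cons(e, b), b, b), pair(b, e)), pair(pair(0, m(e, b, 0)), 0))  →  cons(pair(b, pair(b, e)), pair(pair(0, m(e, b, 0)), 0))   [R2 at 1.1]
5. cons(pair(b, pair(b, e)), pair(pair(0, m(e, b, 0)), 0))  →  cons(pair(b, pair(b, e)), pair(pair(0, 0), 0))   [R2 at 2.1.2]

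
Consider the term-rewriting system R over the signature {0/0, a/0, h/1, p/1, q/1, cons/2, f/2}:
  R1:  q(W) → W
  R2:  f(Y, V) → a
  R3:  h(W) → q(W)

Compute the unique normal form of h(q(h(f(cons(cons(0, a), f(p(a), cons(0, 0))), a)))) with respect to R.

1. h(q(h(f(cons(cons(0, a), f(p(a), cons(0, 0))), a))))  →  q(q(h(f(cons(cons(0, a), f(p(a), cons(0, 0))), a))))   [R3 at ε]
2. q(q(h(f(cons(cons(0, a), f(p(a), cons(0, 0))), a))))  →  q(h(f(cons(cons(0, a), f(p(a), cons(0, 0))), a)))   [R1 at ε]
3. q(h(f(cons(cons(0, a), f(p(a), cons(0, 0))), a)))  →  h(f(cons(cons(0, a), f(p(a), cons(0, 0))), a))   [R1 at ε]
4. h(f(cons(cons(0, a), f(p(a), cons(0, 0))), a))  →  q(f(cons(cons(0, a), f(p(a), cons(0, 0))), a))   [R3 at ε]
5. q(f(cons(cons(0, a), f(p(a), cons(0, 0))), a))  →  f(cons(cons(0, a), f(p(a), cons(0, 0))), a)   [R1 at ε]
6. f(cons(cons(0, a), f(p(a), cons(0, 0))), a)  →  a   [R2 at ε]

a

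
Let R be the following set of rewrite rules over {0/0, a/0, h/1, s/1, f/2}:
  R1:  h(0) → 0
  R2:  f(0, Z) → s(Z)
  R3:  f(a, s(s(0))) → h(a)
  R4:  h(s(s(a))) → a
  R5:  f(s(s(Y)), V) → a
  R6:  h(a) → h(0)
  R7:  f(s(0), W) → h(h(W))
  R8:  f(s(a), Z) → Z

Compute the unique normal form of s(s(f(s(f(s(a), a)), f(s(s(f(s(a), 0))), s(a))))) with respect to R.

s(s(a))

1. s(s(f(s(f(s(a), a)), f(s(s(f(s(a), 0))), s(a)))))  →  s(s(f(s(a), f(s(s(f(s(a), 0))), s(a)))))   [R8 at 1.1.1.1]
2. s(s(f(s(a), f(s(s(f(s(a), 0))), s(a)))))  →  s(s(f(s(s(f(s(a), 0))), s(a))))   [R8 at 1.1]
3. s(s(f(s(s(f(s(a), 0))), s(a))))  →  s(s(a))   [R5 at 1.1]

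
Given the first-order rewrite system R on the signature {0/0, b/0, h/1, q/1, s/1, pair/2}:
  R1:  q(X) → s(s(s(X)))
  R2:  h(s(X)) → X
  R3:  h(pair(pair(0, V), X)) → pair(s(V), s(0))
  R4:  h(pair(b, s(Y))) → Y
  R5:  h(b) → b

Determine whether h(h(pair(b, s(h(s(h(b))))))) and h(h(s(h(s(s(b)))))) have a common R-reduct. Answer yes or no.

Reduce t₁ = h(h(pair(b, s(h(s(h(b))))))):
1. h(h(pair(b, s(h(s(h(b)))))))  →  h(h(s(h(b))))   [R4 at 1]
2. h(h(s(h(b))))  →  h(h(b))   [R2 at 1]
3. h(h(b))  →  h(b)   [R5 at 1]
4. h(b)  →  b   [R5 at ε]

Reduce t₂ = h(h(s(h(s(s(b)))))):
1. h(h(s(h(s(s(b))))))  →  h(h(s(s(b))))   [R2 at 1]
2. h(h(s(s(b))))  →  h(s(b))   [R2 at 1]
3. h(s(b))  →  b   [R2 at ε]

yes — NF(t₁) = b, NF(t₂) = b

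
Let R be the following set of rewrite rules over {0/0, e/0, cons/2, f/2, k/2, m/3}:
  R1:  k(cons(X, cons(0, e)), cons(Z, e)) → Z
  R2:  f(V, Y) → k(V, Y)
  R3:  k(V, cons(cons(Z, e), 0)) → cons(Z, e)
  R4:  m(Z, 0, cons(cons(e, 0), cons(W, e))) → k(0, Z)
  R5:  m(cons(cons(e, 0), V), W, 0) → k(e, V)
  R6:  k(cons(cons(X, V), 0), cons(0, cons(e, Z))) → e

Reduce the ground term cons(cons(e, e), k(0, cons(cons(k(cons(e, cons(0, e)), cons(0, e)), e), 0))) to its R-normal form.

1. cons(cons(e, e), k(0, cons(cons(k(cons(e, cons(0, e)), cons(0, e)), e), 0)))  →  cons(cons(e, e), cons(k(cons(e, cons(0, e)), cons(0, e)), e))   [R3 at 2]
2. cons(cons(e, e), cons(k(cons(e, cons(0, e)), cons(0, e)), e))  →  cons(cons(e, e), cons(0, e))   [R1 at 2.1]

cons(cons(e, e), cons(0, e))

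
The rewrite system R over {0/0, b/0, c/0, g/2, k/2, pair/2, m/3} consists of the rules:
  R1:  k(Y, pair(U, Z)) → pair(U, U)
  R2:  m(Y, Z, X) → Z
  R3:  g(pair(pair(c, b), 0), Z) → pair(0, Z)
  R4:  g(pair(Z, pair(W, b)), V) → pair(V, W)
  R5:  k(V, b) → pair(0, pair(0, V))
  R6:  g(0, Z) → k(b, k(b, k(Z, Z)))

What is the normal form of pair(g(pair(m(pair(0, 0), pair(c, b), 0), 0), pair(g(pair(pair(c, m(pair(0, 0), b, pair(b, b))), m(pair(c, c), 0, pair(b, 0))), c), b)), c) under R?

1. pair(g(pair(m(pair(0, 0), pair(c, b), 0), 0), pair(g(pair(pair(c, m(pair(0, 0), b, pair(b, b))), m(pair(c, c), 0, pair(b, 0))), c), b)), c)  →  pair(g(pair(pair(c, b), 0), pair(g(pair(pair(c, m(pair(0, 0), b, pair(b, b))), m(pair(c, c), 0, pair(b, 0))), c), b)), c)   [R2 at 1.1.1]
2. pair(g(pair(pair(c, b), 0), pair(g(pair(pair(c, m(pair(0, 0), b, pair(b, b))), m(pair(c, c), 0, pair(b, 0))), c), b)), c)  →  pair(pair(0, pair(g(pair(pair(c, m(pair(0, 0), b, pair(b, b))), m(pair(c, c), 0, pair(b, 0))), c), b)), c)   [R3 at 1]
3. pair(pair(0, pair(g(pair(pair(c, m(pair(0, 0), b, pair(b, b))), m(pair(c, c), 0, pair(b, 0))), c), b)), c)  →  pair(pair(0, pair(g(pair(pair(c, b), m(pair(c, c), 0, pair(b, 0))), c), b)), c)   [R2 at 1.2.1.1.1.2]
4. pair(pair(0, pair(g(pair(pair(c, b), m(pair(c, c), 0, pair(b, 0))), c), b)), c)  →  pair(pair(0, pair(g(pair(pair(c, b), 0), c), b)), c)   [R2 at 1.2.1.1.2]
5. pair(pair(0, pair(g(pair(pair(c, b), 0), c), b)), c)  →  pair(pair(0, pair(pair(0, c), b)), c)   [R3 at 1.2.1]

pair(pair(0, pair(pair(0, c), b)), c)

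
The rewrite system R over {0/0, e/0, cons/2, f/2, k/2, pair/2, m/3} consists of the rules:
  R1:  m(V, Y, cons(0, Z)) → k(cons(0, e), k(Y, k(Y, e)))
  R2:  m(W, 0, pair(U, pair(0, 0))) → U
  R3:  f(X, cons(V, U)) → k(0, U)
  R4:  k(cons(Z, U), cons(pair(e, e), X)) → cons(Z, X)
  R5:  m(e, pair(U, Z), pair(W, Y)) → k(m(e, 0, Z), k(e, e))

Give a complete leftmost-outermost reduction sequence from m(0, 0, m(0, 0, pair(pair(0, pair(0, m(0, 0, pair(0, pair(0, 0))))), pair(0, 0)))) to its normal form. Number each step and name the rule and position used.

1. m(0, 0, m(0, 0, pair(pair(0, pair(0, m(0, 0, pair(0, pair(0, 0))))), pair(0, 0))))  →  m(0, 0, pair(0, pair(0, m(0, 0, pair(0, pair(0, 0))))))   [R2 at 3]
2. m(0, 0, pair(0, pair(0, m(0, 0, pair(0, pair(0, 0))))))  →  m(0, 0, pair(0, pair(0, 0)))   [R2 at 3.2.2]
3. m(0, 0, pair(0, pair(0, 0)))  →  0   [R2 at ε]

0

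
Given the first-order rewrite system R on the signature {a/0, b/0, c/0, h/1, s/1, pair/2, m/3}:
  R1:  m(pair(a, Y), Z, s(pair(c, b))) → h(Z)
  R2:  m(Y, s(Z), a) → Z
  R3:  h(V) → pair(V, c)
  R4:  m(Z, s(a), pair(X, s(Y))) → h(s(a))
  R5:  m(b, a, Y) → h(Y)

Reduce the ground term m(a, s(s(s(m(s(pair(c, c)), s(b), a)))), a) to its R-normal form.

1. m(a, s(s(s(m(s(pair(c, c)), s(b), a)))), a)  →  s(s(m(s(pair(c, c)), s(b), a)))   [R2 at ε]
2. s(s(m(s(pair(c, c)), s(b), a)))  →  s(s(b))   [R2 at 1.1]

s(s(b))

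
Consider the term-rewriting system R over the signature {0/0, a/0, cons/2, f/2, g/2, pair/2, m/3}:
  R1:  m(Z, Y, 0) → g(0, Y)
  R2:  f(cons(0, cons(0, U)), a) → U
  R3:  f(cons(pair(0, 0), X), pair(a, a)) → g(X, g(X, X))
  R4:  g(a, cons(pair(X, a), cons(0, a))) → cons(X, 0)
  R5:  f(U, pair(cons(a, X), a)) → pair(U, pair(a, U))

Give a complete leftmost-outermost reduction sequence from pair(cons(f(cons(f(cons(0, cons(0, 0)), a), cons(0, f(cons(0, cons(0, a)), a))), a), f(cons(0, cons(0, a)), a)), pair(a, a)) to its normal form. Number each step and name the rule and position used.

pair(cons(a, a), pair(a, a))

1. pair(cons(f(cons(f(cons(0, cons(0, 0)), a), cons(0, f(cons(0, cons(0, a)), a))), a), f(cons(0, cons(0, a)), a)), pair(a, a))  →  pair(cons(f(cons(0, cons(0, f(cons(0, cons(0, a)), a))), a), f(cons(0, cons(0, a)), a)), pair(a, a))   [R2 at 1.1.1.1]
2. pair(cons(f(cons(0, cons(0, f(cons(0, cons(0, a)), a))), a), f(cons(0, cons(0, a)), a)), pair(a, a))  →  pair(cons(f(cons(0, cons(0, a)), a), f(cons(0, cons(0, a)), a)), pair(a, a))   [R2 at 1.1]
3. pair(cons(f(cons(0, cons(0, a)), a), f(cons(0, cons(0, a)), a)), pair(a, a))  →  pair(cons(a, f(cons(0, cons(0, a)), a)), pair(a, a))   [R2 at 1.1]
4. pair(cons(a, f(cons(0, cons(0, a)), a)), pair(a, a))  →  pair(cons(a, a), pair(a, a))   [R2 at 1.2]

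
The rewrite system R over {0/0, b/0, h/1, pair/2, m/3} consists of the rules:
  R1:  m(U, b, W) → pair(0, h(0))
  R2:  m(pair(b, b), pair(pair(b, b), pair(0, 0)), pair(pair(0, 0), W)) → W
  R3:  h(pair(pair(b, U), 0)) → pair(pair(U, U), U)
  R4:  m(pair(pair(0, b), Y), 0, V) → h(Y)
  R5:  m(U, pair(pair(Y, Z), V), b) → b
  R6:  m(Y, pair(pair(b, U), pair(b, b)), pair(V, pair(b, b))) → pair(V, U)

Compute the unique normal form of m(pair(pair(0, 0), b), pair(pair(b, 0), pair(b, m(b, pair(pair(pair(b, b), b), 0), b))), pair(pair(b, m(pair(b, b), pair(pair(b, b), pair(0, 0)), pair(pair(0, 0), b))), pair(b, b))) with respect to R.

1. m(pair(pair(0, 0), b), pair(pair(b, 0), pair(b, m(b, pair(pair(pair(b, b), b), 0), b))), pair(pair(b, m(pair(b, b), pair(pair(b, b), pair(0, 0)), pair(pair(0, 0), b))), pair(b, b)))  →  m(pair(pair(0, 0), b), pair(pair(b, 0), pair(b, b)), pair(pair(b, m(pair(b, b), pair(pair(b, b), pair(0, 0)), pair(pair(0, 0), b))), pair(b, b)))   [R5 at 2.2.2]
2. m(pair(pair(0, 0), b), pair(pair(b, 0), pair(b, b)), pair(pair(b, m(pair(b, b), pair(pair(b, b), pair(0, 0)), pair(pair(0, 0), b))), pair(b, b)))  →  pair(pair(b, m(pair(b, b), pair(pair(b, b), pair(0, 0)), pair(pair(0, 0), b))), 0)   [R6 at ε]
3. pair(pair(b, m(pair(b, b), pair(pair(b, b), pair(0, 0)), pair(pair(0, 0), b))), 0)  →  pair(pair(b, b), 0)   [R2 at 1.2]

pair(pair(b, b), 0)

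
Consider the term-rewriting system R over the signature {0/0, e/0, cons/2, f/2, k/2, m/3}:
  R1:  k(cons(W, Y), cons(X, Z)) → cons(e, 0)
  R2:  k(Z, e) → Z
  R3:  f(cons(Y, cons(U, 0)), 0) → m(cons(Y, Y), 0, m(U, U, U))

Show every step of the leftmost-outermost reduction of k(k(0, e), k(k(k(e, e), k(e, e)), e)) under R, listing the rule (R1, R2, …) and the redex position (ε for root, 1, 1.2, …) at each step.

1. k(k(0, e), k(k(k(e, e), k(e, e)), e))  →  k(0, k(k(k(e, e), k(e, e)), e))   [R2 at 1]
2. k(0, k(k(k(e, e), k(e, e)), e))  →  k(0, k(k(e, e), k(e, e)))   [R2 at 2]
3. k(0, k(k(e, e), k(e, e)))  →  k(0, k(e, k(e, e)))   [R2 at 2.1]
4. k(0, k(e, k(e, e)))  →  k(0, k(e, e))   [R2 at 2.2]
5. k(0, k(e, e))  →  k(0, e)   [R2 at 2]
6. k(0, e)  →  0   [R2 at ε]

0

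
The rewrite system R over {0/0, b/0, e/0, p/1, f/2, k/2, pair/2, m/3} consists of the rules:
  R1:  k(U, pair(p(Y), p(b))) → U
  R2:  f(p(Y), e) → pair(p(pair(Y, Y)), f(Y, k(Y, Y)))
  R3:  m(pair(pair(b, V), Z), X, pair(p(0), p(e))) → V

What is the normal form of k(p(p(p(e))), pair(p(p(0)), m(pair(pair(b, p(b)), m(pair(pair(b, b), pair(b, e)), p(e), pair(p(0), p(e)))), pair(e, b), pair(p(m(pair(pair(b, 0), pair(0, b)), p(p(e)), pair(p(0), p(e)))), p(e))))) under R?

p(p(p(e)))

1. k(p(p(p(e))), pair(p(p(0)), m(pair(pair(b, p(b)), m(pair(pair(b, b), pair(b, e)), p(e), pair(p(0), p(e)))), pair(e, b), pair(p(m(pair(pair(b, 0), pair(0, b)), p(p(e)), pair(p(0), p(e)))), p(e)))))  →  k(p(p(p(e))), pair(p(p(0)), m(pair(pair(b, p(b)), b), pair(e, b), pair(p(m(pair(pair(b, 0), pair(0, b)), p(p(e)), pair(p(0), p(e)))), p(e)))))   [R3 at 2.2.1.2]
2. k(p(p(p(e))), pair(p(p(0)), m(pair(pair(b, p(b)), b), pair(e, b), pair(p(m(pair(pair(b, 0), pair(0, b)), p(p(e)), pair(p(0), p(e)))), p(e)))))  →  k(p(p(p(e))), pair(p(p(0)), m(pair(pair(b, p(b)), b), pair(e, b), pair(p(0), p(e)))))   [R3 at 2.2.3.1.1]
3. k(p(p(p(e))), pair(p(p(0)), m(pair(pair(b, p(b)), b), pair(e, b), pair(p(0), p(e)))))  →  k(p(p(p(e))), pair(p(p(0)), p(b)))   [R3 at 2.2]
4. k(p(p(p(e))), pair(p(p(0)), p(b)))  →  p(p(p(e)))   [R1 at ε]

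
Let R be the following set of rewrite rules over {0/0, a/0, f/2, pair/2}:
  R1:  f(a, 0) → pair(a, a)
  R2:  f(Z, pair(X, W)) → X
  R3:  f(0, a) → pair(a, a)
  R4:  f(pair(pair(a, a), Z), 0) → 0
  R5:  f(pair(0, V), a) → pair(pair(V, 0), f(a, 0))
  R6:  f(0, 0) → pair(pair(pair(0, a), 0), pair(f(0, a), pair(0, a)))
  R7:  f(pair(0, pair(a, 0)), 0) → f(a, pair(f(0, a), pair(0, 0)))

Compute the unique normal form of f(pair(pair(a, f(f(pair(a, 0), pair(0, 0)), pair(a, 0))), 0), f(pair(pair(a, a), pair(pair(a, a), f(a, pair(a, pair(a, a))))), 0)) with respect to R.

1. f(pair(pair(a, f(f(pair(a, 0), pair(0, 0)), pair(a, 0))), 0), f(pair(pair(a, a), pair(pair(a, a), f(a, pair(a, pair(a, a))))), 0))  →  f(pair(pair(a, a), 0), f(pair(pair(a, a), pair(pair(a, a), f(a, pair(a, pair(a, a))))), 0))   [R2 at 1.1.2]
2. f(pair(pair(a, a), 0), f(pair(pair(a, a), pair(pair(a, a), f(a, pair(a, pair(a, a))))), 0))  →  f(pair(pair(a, a), 0), 0)   [R4 at 2]
3. f(pair(pair(a, a), 0), 0)  →  0   [R4 at ε]

0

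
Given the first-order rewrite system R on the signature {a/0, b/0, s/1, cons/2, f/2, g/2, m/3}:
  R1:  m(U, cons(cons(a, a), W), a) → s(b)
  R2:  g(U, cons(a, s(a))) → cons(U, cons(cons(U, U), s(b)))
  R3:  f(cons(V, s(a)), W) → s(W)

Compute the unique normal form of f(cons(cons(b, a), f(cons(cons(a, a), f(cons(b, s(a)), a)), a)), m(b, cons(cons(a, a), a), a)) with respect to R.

s(s(b))

1. f(cons(cons(b, a), f(cons(cons(a, a), f(cons(b, s(a)), a)), a)), m(b, cons(cons(a, a), a), a))  →  f(cons(cons(b, a), f(cons(cons(a, a), s(a)), a)), m(b, cons(cons(a, a), a), a))   [R3 at 1.2.1.2]
2. f(cons(cons(b, a), f(cons(cons(a, a), s(a)), a)), m(b, cons(cons(a, a), a), a))  →  f(cons(cons(b, a), s(a)), m(b, cons(cons(a, a), a), a))   [R3 at 1.2]
3. f(cons(cons(b, a), s(a)), m(b, cons(cons(a, a), a), a))  →  s(m(b, cons(cons(a, a), a), a))   [R3 at ε]
4. s(m(b, cons(cons(a, a), a), a))  →  s(s(b))   [R1 at 1]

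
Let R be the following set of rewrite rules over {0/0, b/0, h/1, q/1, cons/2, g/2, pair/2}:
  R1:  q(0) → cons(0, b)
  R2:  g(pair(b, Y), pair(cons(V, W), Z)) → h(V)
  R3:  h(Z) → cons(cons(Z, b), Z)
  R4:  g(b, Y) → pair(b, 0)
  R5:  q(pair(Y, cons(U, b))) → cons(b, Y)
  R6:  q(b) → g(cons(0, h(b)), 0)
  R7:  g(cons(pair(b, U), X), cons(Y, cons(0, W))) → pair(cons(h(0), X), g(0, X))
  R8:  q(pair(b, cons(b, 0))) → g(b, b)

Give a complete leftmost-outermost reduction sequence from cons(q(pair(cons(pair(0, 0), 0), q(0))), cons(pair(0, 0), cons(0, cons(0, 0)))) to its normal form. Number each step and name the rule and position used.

1. cons(q(pair(cons(pair(0, 0), 0), q(0))), cons(pair(0, 0), cons(0, cons(0, 0))))  →  cons(q(pair(cons(pair(0, 0), 0), cons(0, b))), cons(pair(0, 0), cons(0, cons(0, 0))))   [R1 at 1.1.2]
2. cons(q(pair(cons(pair(0, 0), 0), cons(0, b))), cons(pair(0, 0), cons(0, cons(0, 0))))  →  cons(cons(b, cons(pair(0, 0), 0)), cons(pair(0, 0), cons(0, cons(0, 0))))   [R5 at 1]

cons(cons(b, cons(pair(0, 0), 0)), cons(pair(0, 0), cons(0, cons(0, 0))))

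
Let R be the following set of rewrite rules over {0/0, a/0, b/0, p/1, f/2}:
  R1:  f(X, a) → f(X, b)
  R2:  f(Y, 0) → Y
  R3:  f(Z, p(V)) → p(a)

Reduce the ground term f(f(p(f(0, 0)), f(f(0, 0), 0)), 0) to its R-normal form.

p(0)

1. f(f(p(f(0, 0)), f(f(0, 0), 0)), 0)  →  f(p(f(0, 0)), f(f(0, 0), 0))   [R2 at ε]
2. f(p(f(0, 0)), f(f(0, 0), 0))  →  f(p(0), f(f(0, 0), 0))   [R2 at 1.1]
3. f(p(0), f(f(0, 0), 0))  →  f(p(0), f(0, 0))   [R2 at 2]
4. f(p(0), f(0, 0))  →  f(p(0), 0)   [R2 at 2]
5. f(p(0), 0)  →  p(0)   [R2 at ε]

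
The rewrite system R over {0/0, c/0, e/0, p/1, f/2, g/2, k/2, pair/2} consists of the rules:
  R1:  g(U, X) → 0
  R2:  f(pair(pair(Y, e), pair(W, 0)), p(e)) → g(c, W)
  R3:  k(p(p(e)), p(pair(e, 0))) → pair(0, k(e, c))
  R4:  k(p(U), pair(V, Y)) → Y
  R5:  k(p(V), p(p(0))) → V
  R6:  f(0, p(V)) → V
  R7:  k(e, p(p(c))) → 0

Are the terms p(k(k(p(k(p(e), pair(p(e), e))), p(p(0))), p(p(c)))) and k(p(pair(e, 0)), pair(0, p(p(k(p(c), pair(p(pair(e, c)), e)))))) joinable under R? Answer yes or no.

no — NF(t₁) = p(0), NF(t₂) = p(p(e))

Reduce t₁ = p(k(k(p(k(p(e), pair(p(e), e))), p(p(0))), p(p(c)))):
1. p(k(k(p(k(p(e), pair(p(e), e))), p(p(0))), p(p(c))))  →  p(k(k(p(e), pair(p(e), e)), p(p(c))))   [R5 at 1.1]
2. p(k(k(p(e), pair(p(e), e)), p(p(c))))  →  p(k(e, p(p(c))))   [R4 at 1.1]
3. p(k(e, p(p(c))))  →  p(0)   [R7 at 1]

Reduce t₂ = k(p(pair(e, 0)), pair(0, p(p(k(p(c), pair(p(pair(e, c)), e)))))):
1. k(p(pair(e, 0)), pair(0, p(p(k(p(c), pair(p(pair(e, c)), e))))))  →  p(p(k(p(c), pair(p(pair(e, c)), e))))   [R4 at ε]
2. p(p(k(p(c), pair(p(pair(e, c)), e))))  →  p(p(e))   [R4 at 1.1]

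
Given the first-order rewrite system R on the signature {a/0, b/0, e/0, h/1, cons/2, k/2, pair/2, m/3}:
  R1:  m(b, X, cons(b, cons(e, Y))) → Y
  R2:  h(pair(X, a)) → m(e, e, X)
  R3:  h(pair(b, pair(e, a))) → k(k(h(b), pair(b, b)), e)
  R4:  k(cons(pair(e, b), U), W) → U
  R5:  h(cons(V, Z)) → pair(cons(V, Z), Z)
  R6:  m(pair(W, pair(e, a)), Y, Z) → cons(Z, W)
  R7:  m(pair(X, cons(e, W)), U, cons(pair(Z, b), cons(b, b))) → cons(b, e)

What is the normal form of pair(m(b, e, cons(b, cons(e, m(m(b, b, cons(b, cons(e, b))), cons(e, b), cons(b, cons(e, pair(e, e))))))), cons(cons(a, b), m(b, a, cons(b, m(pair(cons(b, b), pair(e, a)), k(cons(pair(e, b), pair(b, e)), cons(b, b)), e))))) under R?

pair(pair(e, e), cons(cons(a, b), cons(b, b)))

1. pair(m(b, e, cons(b, cons(e, m(m(b, b, cons(b, cons(e, b))), cons(e, b), cons(b, cons(e, pair(e, e))))))), cons(cons(a, b), m(b, a, cons(b, m(pair(cons(b, b), pair(e, a)), k(cons(pair(e, b), pair(b, e)), cons(b, b)), e)))))  →  pair(m(m(b, b, cons(b, cons(e, b))), cons(e, b), cons(b, cons(e, pair(e, e)))), cons(cons(a, b), m(b, a, cons(b, m(pair(cons(b, b), pair(e, a)), k(cons(pair(e, b), pair(b, e)), cons(b, b)), e)))))   [R1 at 1]
2. pair(m(m(b, b, cons(b, cons(e, b))), cons(e, b), cons(b, cons(e, pair(e, e)))), cons(cons(a, b), m(b, a, cons(b, m(pair(cons(b, b), pair(e, a)), k(cons(pair(e, b), pair(b, e)), cons(b, b)), e)))))  →  pair(m(b, cons(e, b), cons(b, cons(e, pair(e, e)))), cons(cons(a, b), m(b, a, cons(b, m(pair(cons(b, b), pair(e, a)), k(cons(pair(e, b), pair(b, e)), cons(b, b)), e)))))   [R1 at 1.1]
3. pair(m(b, cons(e, b), cons(b, cons(e, pair(e, e)))), cons(cons(a, b), m(b, a, cons(b, m(pair(cons(b, b), pair(e, a)), k(cons(pair(e, b), pair(b, e)), cons(b, b)), e)))))  →  pair(pair(e, e), cons(cons(a, b), m(b, a, cons(b, m(pair(cons(b, b), pair(e, a)), k(cons(pair(e, b), pair(b, e)), cons(b, b)), e)))))   [R1 at 1]
4. pair(pair(e, e), cons(cons(a, b), m(b, a, cons(b, m(pair(cons(b, b), pair(e, a)), k(cons(pair(e, b), pair(b, e)), cons(b, b)), e)))))  →  pair(pair(e, e), cons(cons(a, b), m(b, a, cons(b, cons(e, cons(b, b))))))   [R6 at 2.2.3.2]
5. pair(pair(e, e), cons(cons(a, b), m(b, a, cons(b, cons(e, cons(b, b))))))  →  pair(pair(e, e), cons(cons(a, b), cons(b, b)))   [R1 at 2.2]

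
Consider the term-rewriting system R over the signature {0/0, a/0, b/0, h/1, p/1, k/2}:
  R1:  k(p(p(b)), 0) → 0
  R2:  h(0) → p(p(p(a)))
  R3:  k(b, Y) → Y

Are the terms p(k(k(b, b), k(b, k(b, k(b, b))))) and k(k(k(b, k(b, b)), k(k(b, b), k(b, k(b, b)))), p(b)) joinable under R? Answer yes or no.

Reduce t₁ = p(k(k(b, b), k(b, k(b, k(b, b))))):
1. p(k(k(b, b), k(b, k(b, k(b, b)))))  →  p(k(b, k(b, k(b, k(b, b)))))   [R3 at 1.1]
2. p(k(b, k(b, k(b, k(b, b)))))  →  p(k(b, k(b, k(b, b))))   [R3 at 1]
3. p(k(b, k(b, k(b, b))))  →  p(k(b, k(b, b)))   [R3 at 1]
4. p(k(b, k(b, b)))  →  p(k(b, b))   [R3 at 1]
5. p(k(b, b))  →  p(b)   [R3 at 1]

Reduce t₂ = k(k(k(b, k(b, b)), k(k(b, b), k(b, k(b, b)))), p(b)):
1. k(k(k(b, k(b, b)), k(k(b, b), k(b, k(b, b)))), p(b))  →  k(k(k(b, b), k(k(b, b), k(b, k(b, b)))), p(b))   [R3 at 1.1]
2. k(k(k(b, b), k(k(b, b), k(b, k(b, b)))), p(b))  →  k(k(b, k(k(b, b), k(b, k(b, b)))), p(b))   [R3 at 1.1]
3. k(k(b, k(k(b, b), k(b, k(b, b)))), p(b))  →  k(k(k(b, b), k(b, k(b, b))), p(b))   [R3 at 1]
4. k(k(k(b, b), k(b, k(b, b))), p(b))  →  k(k(b, k(b, k(b, b))), p(b))   [R3 at 1.1]
5. k(k(b, k(b, k(b, b))), p(b))  →  k(k(b, k(b, b)), p(b))   [R3 at 1]
6. k(k(b, k(b, b)), p(b))  →  k(k(b, b), p(b))   [R3 at 1]
7. k(k(b, b), p(b))  →  k(b, p(b))   [R3 at 1]
8. k(b, p(b))  →  p(b)   [R3 at ε]

yes — NF(t₁) = p(b), NF(t₂) = p(b)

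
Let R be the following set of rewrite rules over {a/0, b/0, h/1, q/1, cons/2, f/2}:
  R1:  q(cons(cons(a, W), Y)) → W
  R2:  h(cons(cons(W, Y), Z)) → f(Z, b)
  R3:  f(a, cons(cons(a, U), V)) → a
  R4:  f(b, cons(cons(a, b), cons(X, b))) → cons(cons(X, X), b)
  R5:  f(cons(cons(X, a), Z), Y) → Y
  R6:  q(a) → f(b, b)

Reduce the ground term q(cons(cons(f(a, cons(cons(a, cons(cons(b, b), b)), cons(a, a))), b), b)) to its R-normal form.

b

1. q(cons(cons(f(a, cons(cons(a, cons(cons(b, b), b)), cons(a, a))), b), b))  →  q(cons(cons(a, b), b))   [R3 at 1.1.1]
2. q(cons(cons(a, b), b))  →  b   [R1 at ε]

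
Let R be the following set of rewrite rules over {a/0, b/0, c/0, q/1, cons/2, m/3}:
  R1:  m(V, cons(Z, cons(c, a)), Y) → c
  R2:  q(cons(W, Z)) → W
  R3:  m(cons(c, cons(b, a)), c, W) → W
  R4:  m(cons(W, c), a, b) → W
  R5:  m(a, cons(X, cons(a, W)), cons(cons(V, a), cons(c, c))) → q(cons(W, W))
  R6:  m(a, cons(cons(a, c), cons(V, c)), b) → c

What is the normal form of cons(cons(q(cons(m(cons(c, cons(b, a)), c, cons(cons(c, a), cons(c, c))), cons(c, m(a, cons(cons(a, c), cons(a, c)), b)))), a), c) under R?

cons(cons(cons(cons(c, a), cons(c, c)), a), c)

1. cons(cons(q(cons(m(cons(c, cons(b, a)), c, cons(cons(c, a), cons(c, c))), cons(c, m(a, cons(cons(a, c), cons(a, c)), b)))), a), c)  →  cons(cons(m(cons(c, cons(b, a)), c, cons(cons(c, a), cons(c, c))), a), c)   [R2 at 1.1]
2. cons(cons(m(cons(c, cons(b, a)), c, cons(cons(c, a), cons(c, c))), a), c)  →  cons(cons(cons(cons(c, a), cons(c, c)), a), c)   [R3 at 1.1]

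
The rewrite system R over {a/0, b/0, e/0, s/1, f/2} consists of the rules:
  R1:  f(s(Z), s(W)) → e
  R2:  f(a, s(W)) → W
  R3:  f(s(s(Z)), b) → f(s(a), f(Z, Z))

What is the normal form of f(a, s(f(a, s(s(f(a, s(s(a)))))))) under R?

1. f(a, s(f(a, s(s(f(a, s(s(a))))))))  →  f(a, s(s(f(a, s(s(a))))))   [R2 at ε]
2. f(a, s(s(f(a, s(s(a))))))  →  s(f(a, s(s(a))))   [R2 at ε]
3. s(f(a, s(s(a))))  →  s(s(a))   [R2 at 1]

s(s(a))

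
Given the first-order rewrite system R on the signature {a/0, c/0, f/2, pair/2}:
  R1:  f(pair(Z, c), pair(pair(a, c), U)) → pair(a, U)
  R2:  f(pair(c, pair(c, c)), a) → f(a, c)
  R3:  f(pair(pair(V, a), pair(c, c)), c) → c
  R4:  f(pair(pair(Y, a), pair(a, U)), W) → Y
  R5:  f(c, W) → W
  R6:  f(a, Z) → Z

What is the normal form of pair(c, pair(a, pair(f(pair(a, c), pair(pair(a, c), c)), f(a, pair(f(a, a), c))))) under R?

pair(c, pair(a, pair(pair(a, c), pair(a, c))))

1. pair(c, pair(a, pair(f(pair(a, c), pair(pair(a, c), c)), f(a, pair(f(a, a), c)))))  →  pair(c, pair(a, pair(pair(a, c), f(a, pair(f(a, a), c)))))   [R1 at 2.2.1]
2. pair(c, pair(a, pair(pair(a, c), f(a, pair(f(a, a), c)))))  →  pair(c, pair(a, pair(pair(a, c), pair(f(a, a), c))))   [R6 at 2.2.2]
3. pair(c, pair(a, pair(pair(a, c), pair(f(a, a), c))))  →  pair(c, pair(a, pair(pair(a, c), pair(a, c))))   [R6 at 2.2.2.1]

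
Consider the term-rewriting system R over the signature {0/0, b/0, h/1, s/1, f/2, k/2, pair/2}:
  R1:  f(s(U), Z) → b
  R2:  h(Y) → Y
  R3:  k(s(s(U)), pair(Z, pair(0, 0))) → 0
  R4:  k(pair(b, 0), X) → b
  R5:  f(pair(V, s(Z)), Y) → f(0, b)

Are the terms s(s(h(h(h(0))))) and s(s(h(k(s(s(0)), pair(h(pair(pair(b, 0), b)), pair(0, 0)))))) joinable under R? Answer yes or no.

yes — NF(t₁) = s(s(0)), NF(t₂) = s(s(0))

Reduce t₁ = s(s(h(h(h(0))))):
1. s(s(h(h(h(0)))))  →  s(s(h(h(0))))   [R2 at 1.1]
2. s(s(h(h(0))))  →  s(s(h(0)))   [R2 at 1.1]
3. s(s(h(0)))  →  s(s(0))   [R2 at 1.1]

Reduce t₂ = s(s(h(k(s(s(0)), pair(h(pair(pair(b, 0), b)), pair(0, 0)))))):
1. s(s(h(k(s(s(0)), pair(h(pair(pair(b, 0), b)), pair(0, 0))))))  →  s(s(k(s(s(0)), pair(h(pair(pair(b, 0), b)), pair(0, 0)))))   [R2 at 1.1]
2. s(s(k(s(s(0)), pair(h(pair(pair(b, 0), b)), pair(0, 0)))))  →  s(s(0))   [R3 at 1.1]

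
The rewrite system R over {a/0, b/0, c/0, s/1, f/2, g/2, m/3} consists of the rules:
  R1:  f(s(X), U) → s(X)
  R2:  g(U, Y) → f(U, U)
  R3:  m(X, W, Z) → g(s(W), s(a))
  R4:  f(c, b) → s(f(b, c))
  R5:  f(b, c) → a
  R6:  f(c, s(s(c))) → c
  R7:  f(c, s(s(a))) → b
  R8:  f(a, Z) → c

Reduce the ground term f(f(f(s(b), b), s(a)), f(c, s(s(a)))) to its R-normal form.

s(b)

1. f(f(f(s(b), b), s(a)), f(c, s(s(a))))  →  f(f(s(b), s(a)), f(c, s(s(a))))   [R1 at 1.1]
2. f(f(s(b), s(a)), f(c, s(s(a))))  →  f(s(b), f(c, s(s(a))))   [R1 at 1]
3. f(s(b), f(c, s(s(a))))  →  s(b)   [R1 at ε]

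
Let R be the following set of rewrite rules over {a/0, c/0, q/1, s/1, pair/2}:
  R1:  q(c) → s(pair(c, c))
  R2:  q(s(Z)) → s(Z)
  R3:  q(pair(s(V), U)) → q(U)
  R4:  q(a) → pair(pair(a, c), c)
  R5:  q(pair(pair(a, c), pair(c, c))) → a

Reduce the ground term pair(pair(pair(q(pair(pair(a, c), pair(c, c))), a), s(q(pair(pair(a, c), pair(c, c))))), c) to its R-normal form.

pair(pair(pair(a, a), s(a)), c)

1. pair(pair(pair(q(pair(pair(a, c), pair(c, c))), a), s(q(pair(pair(a, c), pair(c, c))))), c)  →  pair(pair(pair(a, a), s(q(pair(pair(a, c), pair(c, c))))), c)   [R5 at 1.1.1]
2. pair(pair(pair(a, a), s(q(pair(pair(a, c), pair(c, c))))), c)  →  pair(pair(pair(a, a), s(a)), c)   [R5 at 1.2.1]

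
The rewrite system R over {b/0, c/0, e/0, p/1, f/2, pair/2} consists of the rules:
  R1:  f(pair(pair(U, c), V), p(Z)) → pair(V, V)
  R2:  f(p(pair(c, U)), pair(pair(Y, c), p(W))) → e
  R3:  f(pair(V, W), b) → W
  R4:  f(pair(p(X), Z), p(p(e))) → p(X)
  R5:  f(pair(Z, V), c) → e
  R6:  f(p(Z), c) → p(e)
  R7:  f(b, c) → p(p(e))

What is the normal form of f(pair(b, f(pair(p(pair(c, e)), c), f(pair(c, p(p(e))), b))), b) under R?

p(pair(c, e))

1. f(pair(b, f(pair(p(pair(c, e)), c), f(pair(c, p(p(e))), b))), b)  →  f(pair(p(pair(c, e)), c), f(pair(c, p(p(e))), b))   [R3 at ε]
2. f(pair(p(pair(c, e)), c), f(pair(c, p(p(e))), b))  →  f(pair(p(pair(c, e)), c), p(p(e)))   [R3 at 2]
3. f(pair(p(pair(c, e)), c), p(p(e)))  →  p(pair(c, e))   [R4 at ε]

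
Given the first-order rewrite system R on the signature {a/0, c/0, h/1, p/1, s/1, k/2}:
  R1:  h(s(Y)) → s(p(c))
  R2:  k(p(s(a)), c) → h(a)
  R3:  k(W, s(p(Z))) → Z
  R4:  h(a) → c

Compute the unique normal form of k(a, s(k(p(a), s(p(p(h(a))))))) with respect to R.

1. k(a, s(k(p(a), s(p(p(h(a)))))))  →  k(a, s(p(h(a))))   [R3 at 2.1]
2. k(a, s(p(h(a))))  →  h(a)   [R3 at ε]
3. h(a)  →  c   [R4 at ε]

c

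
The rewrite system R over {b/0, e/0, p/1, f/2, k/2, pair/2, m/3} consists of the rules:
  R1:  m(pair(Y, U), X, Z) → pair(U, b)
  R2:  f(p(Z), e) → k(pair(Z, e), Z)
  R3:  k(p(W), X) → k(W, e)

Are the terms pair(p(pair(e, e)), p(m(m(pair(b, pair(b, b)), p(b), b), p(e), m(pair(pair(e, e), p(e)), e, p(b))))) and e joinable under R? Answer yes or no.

Reduce t₁ = pair(p(pair(e, e)), p(m(m(pair(b, pair(b, b)), p(b), b), p(e), m(pair(pair(e, e), p(e)), e, p(b))))):
1. pair(p(pair(e, e)), p(m(m(pair(b, pair(b, b)), p(b), b), p(e), m(pair(pair(e, e), p(e)), e, p(b)))))  →  pair(p(pair(e, e)), p(m(pair(pair(b, b), b), p(e), m(pair(pair(e, e), p(e)), e, p(b)))))   [R1 at 2.1.1]
2. pair(p(pair(e, e)), p(m(pair(pair(b, b), b), p(e), m(pair(pair(e, e), p(e)), e, p(b)))))  →  pair(p(pair(e, e)), p(pair(b, b)))   [R1 at 2.1]

Reduce t₂ = e:

no — NF(t₁) = pair(p(pair(e, e)), p(pair(b, b))), NF(t₂) = e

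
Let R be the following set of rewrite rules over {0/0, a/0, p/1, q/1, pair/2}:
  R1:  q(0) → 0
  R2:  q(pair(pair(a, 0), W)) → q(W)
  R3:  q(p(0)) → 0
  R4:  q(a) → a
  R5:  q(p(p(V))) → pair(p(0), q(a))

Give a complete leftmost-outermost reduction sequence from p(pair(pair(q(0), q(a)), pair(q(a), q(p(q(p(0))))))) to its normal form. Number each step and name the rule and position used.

p(pair(pair(0, a), pair(a, 0)))

1. p(pair(pair(q(0), q(a)), pair(q(a), q(p(q(p(0)))))))  →  p(pair(pair(0, q(a)), pair(q(a), q(p(q(p(0)))))))   [R1 at 1.1.1]
2. p(pair(pair(0, q(a)), pair(q(a), q(p(q(p(0)))))))  →  p(pair(pair(0, a), pair(q(a), q(p(q(p(0)))))))   [R4 at 1.1.2]
3. p(pair(pair(0, a), pair(q(a), q(p(q(p(0)))))))  →  p(pair(pair(0, a), pair(a, q(p(q(p(0)))))))   [R4 at 1.2.1]
4. p(pair(pair(0, a), pair(a, q(p(q(p(0)))))))  →  p(pair(pair(0, a), pair(a, q(p(0)))))   [R3 at 1.2.2.1.1]
5. p(pair(pair(0, a), pair(a, q(p(0)))))  →  p(pair(pair(0, a), pair(a, 0)))   [R3 at 1.2.2]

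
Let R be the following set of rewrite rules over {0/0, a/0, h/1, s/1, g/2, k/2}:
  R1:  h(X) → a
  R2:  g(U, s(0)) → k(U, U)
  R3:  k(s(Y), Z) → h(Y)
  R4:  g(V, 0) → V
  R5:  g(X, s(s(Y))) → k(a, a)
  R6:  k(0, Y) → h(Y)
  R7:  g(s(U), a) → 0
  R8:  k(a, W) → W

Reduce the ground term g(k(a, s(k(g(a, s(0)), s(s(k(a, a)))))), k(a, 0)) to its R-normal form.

1. g(k(a, s(k(g(a, s(0)), s(s(k(a, a)))))), k(a, 0))  →  g(s(k(g(a, s(0)), s(s(k(a, a))))), k(a, 0))   [R8 at 1]
2. g(s(k(g(a, s(0)), s(s(k(a, a))))), k(a, 0))  →  g(s(k(k(a, a), s(s(k(a, a))))), k(a, 0))   [R2 at 1.1.1]
3. g(s(k(k(a, a), s(s(k(a, a))))), k(a, 0))  →  g(s(k(a, s(s(k(a, a))))), k(a, 0))   [R8 at 1.1.1]
4. g(s(k(a, s(s(k(a, a))))), k(a, 0))  →  g(s(s(s(k(a, a)))), k(a, 0))   [R8 at 1.1]
5. g(s(s(s(k(a, a)))), k(a, 0))  →  g(s(s(s(a))), k(a, 0))   [R8 at 1.1.1.1]
6. g(s(s(s(a))), k(a, 0))  →  g(s(s(s(a))), 0)   [R8 at 2]
7. g(s(s(s(a))), 0)  →  s(s(s(a)))   [R4 at ε]

s(s(s(a)))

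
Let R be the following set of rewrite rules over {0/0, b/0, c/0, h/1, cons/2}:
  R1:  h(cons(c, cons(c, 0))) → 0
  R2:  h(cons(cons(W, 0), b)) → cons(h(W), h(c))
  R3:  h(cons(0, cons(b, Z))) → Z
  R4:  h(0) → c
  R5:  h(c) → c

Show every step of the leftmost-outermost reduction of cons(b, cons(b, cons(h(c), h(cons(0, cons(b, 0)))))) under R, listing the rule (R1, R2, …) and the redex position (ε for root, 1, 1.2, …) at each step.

1. cons(b, cons(b, cons(h(c), h(cons(0, cons(b, 0))))))  →  cons(b, cons(b, cons(c, h(cons(0, cons(b, 0))))))   [R5 at 2.2.1]
2. cons(b, cons(b, cons(c, h(cons(0, cons(b, 0))))))  →  cons(b, cons(b, cons(c, 0)))   [R3 at 2.2.2]

cons(b, cons(b, cons(c, 0)))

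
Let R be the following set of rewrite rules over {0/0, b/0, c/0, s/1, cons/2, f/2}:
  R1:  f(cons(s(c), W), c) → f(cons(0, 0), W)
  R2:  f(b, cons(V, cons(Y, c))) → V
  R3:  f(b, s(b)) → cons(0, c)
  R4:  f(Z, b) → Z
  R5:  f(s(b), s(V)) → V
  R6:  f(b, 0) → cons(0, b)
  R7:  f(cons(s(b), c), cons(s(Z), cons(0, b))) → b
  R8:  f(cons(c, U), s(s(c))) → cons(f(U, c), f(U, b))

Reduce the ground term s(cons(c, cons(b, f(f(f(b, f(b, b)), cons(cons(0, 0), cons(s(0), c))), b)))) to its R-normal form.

s(cons(c, cons(b, cons(0, 0))))

1. s(cons(c, cons(b, f(f(f(b, f(b, b)), cons(cons(0, 0), cons(s(0), c))), b))))  →  s(cons(c, cons(b, f(f(b, f(b, b)), cons(cons(0, 0), cons(s(0), c))))))   [R4 at 1.2.2]
2. s(cons(c, cons(b, f(f(b, f(b, b)), cons(cons(0, 0), cons(s(0), c))))))  →  s(cons(c, cons(b, f(f(b, b), cons(cons(0, 0), cons(s(0), c))))))   [R4 at 1.2.2.1.2]
3. s(cons(c, cons(b, f(f(b, b), cons(cons(0, 0), cons(s(0), c))))))  →  s(cons(c, cons(b, f(b, cons(cons(0, 0), cons(s(0), c))))))   [R4 at 1.2.2.1]
4. s(cons(c, cons(b, f(b, cons(cons(0, 0), cons(s(0), c))))))  →  s(cons(c, cons(b, cons(0, 0))))   [R2 at 1.2.2]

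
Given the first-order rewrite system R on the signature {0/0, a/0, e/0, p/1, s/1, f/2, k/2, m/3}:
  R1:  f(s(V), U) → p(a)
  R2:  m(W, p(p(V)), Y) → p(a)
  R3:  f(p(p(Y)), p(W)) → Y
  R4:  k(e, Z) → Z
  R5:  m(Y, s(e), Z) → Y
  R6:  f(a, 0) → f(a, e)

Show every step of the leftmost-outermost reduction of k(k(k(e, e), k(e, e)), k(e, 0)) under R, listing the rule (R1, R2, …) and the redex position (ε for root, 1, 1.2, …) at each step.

1. k(k(k(e, e), k(e, e)), k(e, 0))  →  k(k(e, k(e, e)), k(e, 0))   [R4 at 1.1]
2. k(k(e, k(e, e)), k(e, 0))  →  k(k(e, e), k(e, 0))   [R4 at 1]
3. k(k(e, e), k(e, 0))  →  k(e, k(e, 0))   [R4 at 1]
4. k(e, k(e, 0))  →  k(e, 0)   [R4 at ε]
5. k(e, 0)  →  0   [R4 at ε]

0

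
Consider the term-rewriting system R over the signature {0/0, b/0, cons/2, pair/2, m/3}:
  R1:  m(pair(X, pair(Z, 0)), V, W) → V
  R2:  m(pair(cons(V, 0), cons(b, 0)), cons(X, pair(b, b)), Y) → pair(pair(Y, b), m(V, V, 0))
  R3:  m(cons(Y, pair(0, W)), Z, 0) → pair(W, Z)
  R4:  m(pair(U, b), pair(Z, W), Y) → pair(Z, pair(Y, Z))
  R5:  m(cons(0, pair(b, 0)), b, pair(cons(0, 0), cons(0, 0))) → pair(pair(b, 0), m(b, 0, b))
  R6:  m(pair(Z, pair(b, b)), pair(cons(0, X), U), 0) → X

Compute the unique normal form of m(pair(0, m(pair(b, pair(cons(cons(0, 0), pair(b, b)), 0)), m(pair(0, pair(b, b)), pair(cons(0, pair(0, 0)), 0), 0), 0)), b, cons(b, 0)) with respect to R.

b

1. m(pair(0, m(pair(b, pair(cons(cons(0, 0), pair(b, b)), 0)), m(pair(0, pair(b, b)), pair(cons(0, pair(0, 0)), 0), 0), 0)), b, cons(b, 0))  →  m(pair(0, m(pair(0, pair(b, b)), pair(cons(0, pair(0, 0)), 0), 0)), b, cons(b, 0))   [R1 at 1.2]
2. m(pair(0, m(pair(0, pair(b, b)), pair(cons(0, pair(0, 0)), 0), 0)), b, cons(b, 0))  →  m(pair(0, pair(0, 0)), b, cons(b, 0))   [R6 at 1.2]
3. m(pair(0, pair(0, 0)), b, cons(b, 0))  →  b   [R1 at ε]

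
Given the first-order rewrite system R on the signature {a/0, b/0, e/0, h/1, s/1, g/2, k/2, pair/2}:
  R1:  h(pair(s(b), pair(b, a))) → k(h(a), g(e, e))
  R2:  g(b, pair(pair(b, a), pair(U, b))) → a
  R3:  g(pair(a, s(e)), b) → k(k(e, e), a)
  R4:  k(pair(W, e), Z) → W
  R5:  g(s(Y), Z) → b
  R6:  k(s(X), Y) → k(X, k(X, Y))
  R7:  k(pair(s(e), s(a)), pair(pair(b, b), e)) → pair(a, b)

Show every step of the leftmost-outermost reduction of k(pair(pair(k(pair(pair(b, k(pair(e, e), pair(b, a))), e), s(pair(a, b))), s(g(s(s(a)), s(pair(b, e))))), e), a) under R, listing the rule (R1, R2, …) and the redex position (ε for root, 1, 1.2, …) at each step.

pair(pair(b, e), s(b))

1. k(pair(pair(k(pair(pair(b, k(pair(e, e), pair(b, a))), e), s(pair(a, b))), s(g(s(s(a)), s(pair(b, e))))), e), a)  →  pair(k(pair(pair(b, k(pair(e, e), pair(b, a))), e), s(pair(a, b))), s(g(s(s(a)), s(pair(b, e)))))   [R4 at ε]
2. pair(k(pair(pair(b, k(pair(e, e), pair(b, a))), e), s(pair(a, b))), s(g(s(s(a)), s(pair(b, e)))))  →  pair(pair(b, k(pair(e, e), pair(b, a))), s(g(s(s(a)), s(pair(b, e)))))   [R4 at 1]
3. pair(pair(b, k(pair(e, e), pair(b, a))), s(g(s(s(a)), s(pair(b, e)))))  →  pair(pair(b, e), s(g(s(s(a)), s(pair(b, e)))))   [R4 at 1.2]
4. pair(pair(b, e), s(g(s(s(a)), s(pair(b, e)))))  →  pair(pair(b, e), s(b))   [R5 at 2.1]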